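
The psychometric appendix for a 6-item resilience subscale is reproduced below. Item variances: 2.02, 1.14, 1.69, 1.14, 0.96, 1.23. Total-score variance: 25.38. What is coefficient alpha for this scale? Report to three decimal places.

Σσ²ᵢ = 2.02 + 1.14 + 1.69 + 1.14 + 0.96 + 1.23 = 8.18
α = (k/(k−1))·(1 − Σσ²ᵢ/σ²_T) = (6/5)·(1 − 8.18/25.38) = 0.813

coefficient alpha = 0.813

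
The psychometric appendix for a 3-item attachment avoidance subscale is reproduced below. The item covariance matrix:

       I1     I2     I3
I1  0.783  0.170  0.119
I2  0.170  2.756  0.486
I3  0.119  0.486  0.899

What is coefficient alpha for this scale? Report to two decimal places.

Σσᵢ² = 0.783 + 2.756 + 0.899 = 4.438
Sum of the distinct covariances = 0.775
σ²_T = 4.438 + 2 × 0.775 = 5.988
α = (k/(k−1))·(1 − Σσᵢ²/σ²_T) = (3/2)·(1 − 4.438/5.988) = 0.39

α = 0.39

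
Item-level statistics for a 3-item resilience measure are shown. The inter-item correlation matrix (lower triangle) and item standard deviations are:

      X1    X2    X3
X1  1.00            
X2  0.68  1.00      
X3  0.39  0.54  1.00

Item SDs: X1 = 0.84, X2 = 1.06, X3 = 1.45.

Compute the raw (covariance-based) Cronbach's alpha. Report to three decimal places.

α = 0.739

Σσ²ᵢ = 0.84² + 1.06² + 1.45² = 3.9317
Covariances σ_ij = r_ij · s_i · s_j:
  σ(X1,X2) = 0.68 × 0.84 × 1.06 = 0.6055
  σ(X1,X3) = 0.39 × 0.84 × 1.45 = 0.4750
  σ(X2,X3) = 0.54 × 1.06 × 1.45 = 0.8300
σ²_T = Σσ²ᵢ + 2·Σσ_ij = 3.9317 + 2 × 1.9105 = 7.7527
α = (3/2)·(1 − 3.9317/7.7527) = 0.739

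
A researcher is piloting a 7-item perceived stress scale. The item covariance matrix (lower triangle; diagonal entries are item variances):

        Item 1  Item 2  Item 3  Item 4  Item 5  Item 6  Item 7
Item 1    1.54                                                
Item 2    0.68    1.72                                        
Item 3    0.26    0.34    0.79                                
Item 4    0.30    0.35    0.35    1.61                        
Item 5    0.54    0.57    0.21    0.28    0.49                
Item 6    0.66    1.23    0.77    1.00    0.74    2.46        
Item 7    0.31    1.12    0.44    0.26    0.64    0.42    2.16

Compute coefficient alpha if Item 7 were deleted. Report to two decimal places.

coefficient alpha = 0.79

Remaining items: Item 1, Item 2, Item 3, Item 4, Item 5, Item 6 (k = 6).
Σσ²ᵢ = 1.54 + 1.72 + 0.79 + 1.61 + 0.49 + 2.46 = 8.61
σ²_total = 8.61 + 2 × 8.28 = 25.17
α (item deleted) = (6/5)·(1 − 8.61/25.17) = 0.79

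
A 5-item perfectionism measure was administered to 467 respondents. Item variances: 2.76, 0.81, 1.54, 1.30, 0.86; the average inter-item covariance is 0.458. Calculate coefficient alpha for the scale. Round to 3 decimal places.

Σσ²ᵢ = 2.76 + 0.81 + 1.54 + 1.30 + 0.86 = 7.27
Sum of the 10 distinct covariances = 10 × 0.458 = 4.580
Var(T) = Σσ²ᵢ + 2·Σcov = 7.27 + 2 × 4.580 = 16.430
α = (5/4)·(1 − 7.27/16.430) = 0.697

coefficient alpha = 0.697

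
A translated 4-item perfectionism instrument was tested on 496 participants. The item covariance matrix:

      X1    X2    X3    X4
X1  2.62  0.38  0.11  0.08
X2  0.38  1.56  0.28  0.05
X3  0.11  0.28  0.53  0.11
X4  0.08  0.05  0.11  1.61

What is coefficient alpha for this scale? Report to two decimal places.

α = 0.32

ΣVar(i) = 2.62 + 1.56 + 0.53 + 1.61 = 6.32
Sum of the distinct covariances = 1.01
Var(T) = 6.32 + 2 × 1.01 = 8.34
α = (k/(k−1))·(1 − ΣVar(i)/Var(T)) = (4/3)·(1 − 6.32/8.34) = 0.32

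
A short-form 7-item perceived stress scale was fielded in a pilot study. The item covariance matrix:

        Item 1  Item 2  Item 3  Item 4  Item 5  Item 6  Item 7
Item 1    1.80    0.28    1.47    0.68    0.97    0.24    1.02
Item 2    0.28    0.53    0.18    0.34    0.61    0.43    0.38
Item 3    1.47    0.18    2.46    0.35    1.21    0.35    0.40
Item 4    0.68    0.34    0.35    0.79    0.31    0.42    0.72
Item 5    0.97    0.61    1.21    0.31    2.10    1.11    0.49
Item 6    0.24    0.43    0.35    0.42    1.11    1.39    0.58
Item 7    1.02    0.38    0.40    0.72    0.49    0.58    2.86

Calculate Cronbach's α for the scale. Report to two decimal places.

Σσ²ᵢ = 1.80 + 0.53 + 2.46 + 0.79 + 2.10 + 1.39 + 2.86 = 11.93
Sum of off-diagonal covariances = 12.54
σ²_T = 11.93 + 2 × 12.54 = 37.01
α = (k/(k−1))·(1 − Σσ²ᵢ/σ²_T) = (7/6)·(1 − 11.93/37.01) = 0.79

α = 0.79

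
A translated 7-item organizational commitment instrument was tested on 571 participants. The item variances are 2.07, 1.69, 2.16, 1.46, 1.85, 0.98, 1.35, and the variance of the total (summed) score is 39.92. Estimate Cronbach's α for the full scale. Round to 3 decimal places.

Cronbach's α = 0.829

Σσ²ᵢ = 2.07 + 1.69 + 2.16 + 1.46 + 1.85 + 0.98 + 1.35 = 11.56
α = (k/(k−1))·(1 − Σσ²ᵢ/σ²_total) = (7/6)·(1 − 11.56/39.92) = 0.829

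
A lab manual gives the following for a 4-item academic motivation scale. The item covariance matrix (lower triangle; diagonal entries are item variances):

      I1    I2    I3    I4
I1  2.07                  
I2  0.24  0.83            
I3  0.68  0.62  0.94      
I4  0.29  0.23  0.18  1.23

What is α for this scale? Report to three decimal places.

Σσ²ᵢ = 2.07 + 0.83 + 0.94 + 1.23 = 5.07
Sum of the distinct covariances = 2.24
Var(T) = 5.07 + 2 × 2.24 = 9.55
α = (k/(k−1))·(1 − Σσ²ᵢ/Var(T)) = (4/3)·(1 − 5.07/9.55) = 0.625

α = 0.625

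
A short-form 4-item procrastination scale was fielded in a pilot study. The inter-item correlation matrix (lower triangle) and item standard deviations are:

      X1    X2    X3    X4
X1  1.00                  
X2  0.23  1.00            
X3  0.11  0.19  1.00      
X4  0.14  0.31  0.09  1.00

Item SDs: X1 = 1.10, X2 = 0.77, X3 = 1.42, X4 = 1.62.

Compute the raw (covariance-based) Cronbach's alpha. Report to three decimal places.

Cronbach's alpha = 0.407

Σσ²ᵢ = 1.10² + 0.77² + 1.42² + 1.62² = 6.4437
Covariances σ_ij = r_ij · s_i · s_j:
  σ(X1,X2) = 0.23 × 1.10 × 0.77 = 0.1948
  σ(X1,X3) = 0.11 × 1.10 × 1.42 = 0.1718
  σ(X1,X4) = 0.14 × 1.10 × 1.62 = 0.2495
  σ(X2,X3) = 0.19 × 0.77 × 1.42 = 0.2077
  σ(X2,X4) = 0.31 × 0.77 × 1.62 = 0.3867
  σ(X3,X4) = 0.09 × 1.42 × 1.62 = 0.2070
σ²_T = Σσ²ᵢ + 2·Σσ_ij = 6.4437 + 2 × 1.4175 = 9.2787
α = (4/3)·(1 − 6.4437/9.2787) = 0.407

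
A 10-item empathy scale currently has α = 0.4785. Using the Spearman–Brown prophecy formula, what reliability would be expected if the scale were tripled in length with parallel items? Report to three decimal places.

predicted reliability = 0.734

Length factor m = 3
α' = m·α / (1 + (m−1)·α)
   = 3 × 0.4785 / (1 + (3 − 1) × 0.4785)
   = 1.4355 / 1.9570 = 0.734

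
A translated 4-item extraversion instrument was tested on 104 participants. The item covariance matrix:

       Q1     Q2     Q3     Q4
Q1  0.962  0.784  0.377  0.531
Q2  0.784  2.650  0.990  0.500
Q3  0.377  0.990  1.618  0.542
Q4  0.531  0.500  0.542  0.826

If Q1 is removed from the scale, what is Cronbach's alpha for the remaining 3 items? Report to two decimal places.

Remaining items: Q2, Q3, Q4 (k = 3).
ΣVar(i) = 2.650 + 1.618 + 0.826 = 5.094
Var(T) = 5.094 + 2 × 2.032 = 9.158
α (item deleted) = (3/2)·(1 − 5.094/9.158) = 0.67

Cronbach's alpha = 0.67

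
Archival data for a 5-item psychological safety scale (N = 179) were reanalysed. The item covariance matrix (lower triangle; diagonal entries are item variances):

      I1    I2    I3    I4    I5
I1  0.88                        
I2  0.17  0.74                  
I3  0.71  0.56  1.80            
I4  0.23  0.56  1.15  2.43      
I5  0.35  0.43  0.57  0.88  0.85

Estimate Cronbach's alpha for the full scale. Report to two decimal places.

ΣVar(i) = 0.88 + 0.74 + 1.80 + 2.43 + 0.85 = 6.70
Sum of the distinct covariances = 5.61
σ²_T = 6.70 + 2 × 5.61 = 17.92
α = (k/(k−1))·(1 − ΣVar(i)/σ²_T) = (5/4)·(1 − 6.70/17.92) = 0.78

α = 0.78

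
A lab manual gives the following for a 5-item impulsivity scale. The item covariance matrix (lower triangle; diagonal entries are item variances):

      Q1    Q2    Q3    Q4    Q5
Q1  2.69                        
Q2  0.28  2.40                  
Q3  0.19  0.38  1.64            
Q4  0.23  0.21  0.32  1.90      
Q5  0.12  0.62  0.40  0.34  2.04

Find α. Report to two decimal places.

sum of item variances = 2.69 + 2.40 + 1.64 + 1.90 + 2.04 = 10.67
Σ_{i<j} σ_ij = 3.09
σ²_total = 10.67 + 2 × 3.09 = 16.85
α = (k/(k−1))·(1 − sum of item variances/σ²_total) = (5/4)·(1 − 10.67/16.85) = 0.46

α = 0.46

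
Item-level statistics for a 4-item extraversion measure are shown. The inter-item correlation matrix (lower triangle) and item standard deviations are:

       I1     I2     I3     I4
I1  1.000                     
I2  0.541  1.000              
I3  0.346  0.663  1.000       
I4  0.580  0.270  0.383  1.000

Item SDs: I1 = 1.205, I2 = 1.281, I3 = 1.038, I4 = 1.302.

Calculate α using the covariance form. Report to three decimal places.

Σσ²ᵢ = 1.205² + 1.281² + 1.038² + 1.302² = 5.8656
Covariances σ_ij = r_ij · s_i · s_j:
  σ(I1,I2) = 0.541 × 1.205 × 1.281 = 0.8351
  σ(I1,I3) = 0.346 × 1.205 × 1.038 = 0.4328
  σ(I1,I4) = 0.580 × 1.205 × 1.302 = 0.9100
  σ(I2,I3) = 0.663 × 1.281 × 1.038 = 0.8816
  σ(I2,I4) = 0.270 × 1.281 × 1.302 = 0.4503
  σ(I3,I4) = 0.383 × 1.038 × 1.302 = 0.5176
σ²_T = Σσ²ᵢ + 2·Σσ_ij = 5.8656 + 2 × 4.0274 = 13.9204
α = (4/3)·(1 − 5.8656/13.9204) = 0.772

α = 0.772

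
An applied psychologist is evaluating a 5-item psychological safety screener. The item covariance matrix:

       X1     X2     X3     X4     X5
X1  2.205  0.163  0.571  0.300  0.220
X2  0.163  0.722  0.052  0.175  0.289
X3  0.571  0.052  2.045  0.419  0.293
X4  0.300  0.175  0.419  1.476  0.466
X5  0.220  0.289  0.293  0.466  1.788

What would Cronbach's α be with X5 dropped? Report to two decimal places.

Remaining items: X1, X2, X3, X4 (k = 4).
ΣVar(i) = 2.205 + 0.722 + 2.045 + 1.476 = 6.448
σ²_T = 6.448 + 2 × 1.680 = 9.808
α (item deleted) = (4/3)·(1 − 6.448/9.808) = 0.46

Cronbach's α = 0.46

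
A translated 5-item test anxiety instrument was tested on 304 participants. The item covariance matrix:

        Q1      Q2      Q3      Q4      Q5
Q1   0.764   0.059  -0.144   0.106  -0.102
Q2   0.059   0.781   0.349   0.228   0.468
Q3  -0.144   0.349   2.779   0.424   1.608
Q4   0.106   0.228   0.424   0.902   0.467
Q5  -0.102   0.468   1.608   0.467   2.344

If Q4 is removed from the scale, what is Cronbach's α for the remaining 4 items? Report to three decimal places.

Remaining items: Q1, Q2, Q3, Q5 (k = 4).
Σσ²ᵢ = 0.764 + 0.781 + 2.779 + 2.344 = 6.668
total variance = 6.668 + 2 × 2.238 = 11.144
α (item deleted) = (4/3)·(1 − 6.668/11.144) = 0.536

α = 0.536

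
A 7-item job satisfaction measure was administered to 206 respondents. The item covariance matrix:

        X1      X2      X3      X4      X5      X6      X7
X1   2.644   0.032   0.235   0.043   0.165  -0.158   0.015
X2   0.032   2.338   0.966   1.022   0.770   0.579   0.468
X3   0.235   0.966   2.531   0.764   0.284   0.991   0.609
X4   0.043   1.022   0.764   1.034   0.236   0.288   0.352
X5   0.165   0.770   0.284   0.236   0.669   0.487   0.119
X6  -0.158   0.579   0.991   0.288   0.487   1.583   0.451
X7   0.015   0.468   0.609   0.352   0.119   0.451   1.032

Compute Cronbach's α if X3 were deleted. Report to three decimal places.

α = 0.614

Remaining items: X1, X2, X4, X5, X6, X7 (k = 6).
Σσ²ᵢ = 2.644 + 2.338 + 1.034 + 0.669 + 1.583 + 1.032 = 9.300
total variance = 9.300 + 2 × 4.869 = 19.038
α (item deleted) = (6/5)·(1 − 9.300/19.038) = 0.614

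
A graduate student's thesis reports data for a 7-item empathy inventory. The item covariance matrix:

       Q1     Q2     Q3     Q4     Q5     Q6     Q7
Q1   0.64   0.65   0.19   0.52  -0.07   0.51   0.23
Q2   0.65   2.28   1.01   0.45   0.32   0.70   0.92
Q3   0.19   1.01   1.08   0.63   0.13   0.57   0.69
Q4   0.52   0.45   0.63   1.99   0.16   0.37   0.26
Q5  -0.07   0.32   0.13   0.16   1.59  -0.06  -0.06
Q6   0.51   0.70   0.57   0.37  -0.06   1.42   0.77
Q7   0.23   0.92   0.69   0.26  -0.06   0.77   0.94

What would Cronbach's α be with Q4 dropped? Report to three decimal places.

Cronbach's α = 0.745

Remaining items: Q1, Q2, Q3, Q5, Q6, Q7 (k = 6).
Σσᵢ² = 0.64 + 2.28 + 1.08 + 1.59 + 1.42 + 0.94 = 7.95
total variance = 7.95 + 2 × 6.50 = 20.95
α (item deleted) = (6/5)·(1 − 7.95/20.95) = 0.745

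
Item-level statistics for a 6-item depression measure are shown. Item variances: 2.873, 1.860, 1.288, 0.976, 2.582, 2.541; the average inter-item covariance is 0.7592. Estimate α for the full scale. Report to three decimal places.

sum of item variances = 2.873 + 1.860 + 1.288 + 0.976 + 2.582 + 2.541 = 12.120
Sum of the 15 distinct covariances = 15 × 0.7592 = 11.3880
σ²_total = sum of item variances + 2·Σcov = 12.120 + 2 × 11.3880 = 34.8960
α = (6/5)·(1 − 12.120/34.8960) = 0.783

α = 0.783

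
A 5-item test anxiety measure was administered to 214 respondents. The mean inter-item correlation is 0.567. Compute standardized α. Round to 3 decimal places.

standardized α = 0.868

Standardized α = k·r̄ / (1 + (k−1)·r̄) = 5 × 0.567 / (1 + 4 × 0.567)
  = 2.8350 / 3.2680 = 0.868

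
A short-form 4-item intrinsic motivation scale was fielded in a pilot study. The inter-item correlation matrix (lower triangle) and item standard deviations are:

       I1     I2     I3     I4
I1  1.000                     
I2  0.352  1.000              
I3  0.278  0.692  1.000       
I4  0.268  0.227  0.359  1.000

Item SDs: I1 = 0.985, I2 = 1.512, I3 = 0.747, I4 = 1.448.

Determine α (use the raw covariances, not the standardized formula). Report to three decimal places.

α = 0.646

Σσ²ᵢ = 0.985² + 1.512² + 0.747² + 1.448² = 5.9111
Covariances σ_ij = r_ij · s_i · s_j:
  σ(I1,I2) = 0.352 × 0.985 × 1.512 = 0.5242
  σ(I1,I3) = 0.278 × 0.985 × 0.747 = 0.2046
  σ(I1,I4) = 0.268 × 0.985 × 1.448 = 0.3822
  σ(I2,I3) = 0.692 × 1.512 × 0.747 = 0.7816
  σ(I2,I4) = 0.227 × 1.512 × 1.448 = 0.4970
  σ(I3,I4) = 0.359 × 0.747 × 1.448 = 0.3883
σ²_T = Σσ²ᵢ + 2·Σσ_ij = 5.9111 + 2 × 2.7779 = 11.4669
α = (4/3)·(1 − 5.9111/11.4669) = 0.646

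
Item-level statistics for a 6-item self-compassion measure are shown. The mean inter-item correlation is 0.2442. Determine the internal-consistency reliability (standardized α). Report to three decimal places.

Standardized α = k·r̄ / (1 + (k−1)·r̄) = 6 × 0.2442 / (1 + 5 × 0.2442)
  = 1.4652 / 2.2210 = 0.660

α = 0.660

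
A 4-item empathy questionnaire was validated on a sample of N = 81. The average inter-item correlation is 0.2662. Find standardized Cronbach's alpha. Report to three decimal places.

standardized Cronbach's alpha = 0.592

Standardized α = k·r̄ / (1 + (k−1)·r̄) = 4 × 0.2662 / (1 + 3 × 0.2662)
  = 1.0648 / 1.7986 = 0.592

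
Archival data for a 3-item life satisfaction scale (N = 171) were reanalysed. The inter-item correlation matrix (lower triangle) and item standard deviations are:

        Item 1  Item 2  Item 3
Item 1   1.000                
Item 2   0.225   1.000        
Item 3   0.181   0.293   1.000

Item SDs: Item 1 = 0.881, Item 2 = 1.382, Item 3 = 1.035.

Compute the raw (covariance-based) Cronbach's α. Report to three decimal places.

α = 0.470

Σσ²ᵢ = 0.881² + 1.382² + 1.035² = 3.7573
Covariances σ_ij = r_ij · s_i · s_j:
  σ(Item 1,Item 2) = 0.225 × 0.881 × 1.382 = 0.2739
  σ(Item 1,Item 3) = 0.181 × 0.881 × 1.035 = 0.1650
  σ(Item 2,Item 3) = 0.293 × 1.382 × 1.035 = 0.4191
σ²_T = Σσ²ᵢ + 2·Σσ_ij = 3.7573 + 2 × 0.8580 = 5.4733
α = (3/2)·(1 − 3.7573/5.4733) = 0.470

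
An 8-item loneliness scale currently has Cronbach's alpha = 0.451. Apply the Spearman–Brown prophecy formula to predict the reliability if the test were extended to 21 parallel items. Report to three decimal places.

Length factor m = 21/8 = 2.6250
α' = m·α / (1 + (m−1)·α)
   = 21/8 × 0.451 / (1 + (21/8 − 1) × 0.451)
   = 1.1839 / 1.7329 = 0.683

predicted reliability = 0.683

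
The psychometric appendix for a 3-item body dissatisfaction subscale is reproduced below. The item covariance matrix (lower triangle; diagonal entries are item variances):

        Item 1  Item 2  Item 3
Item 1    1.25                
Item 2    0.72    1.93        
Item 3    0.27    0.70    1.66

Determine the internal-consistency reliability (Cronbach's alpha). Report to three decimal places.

α = 0.617

sum of item variances = 1.25 + 1.93 + 1.66 = 4.84
Σ_{i<j} σ_ij = 1.69
total variance = 4.84 + 2 × 1.69 = 8.22
α = (k/(k−1))·(1 − sum of item variances/total variance) = (3/2)·(1 − 4.84/8.22) = 0.617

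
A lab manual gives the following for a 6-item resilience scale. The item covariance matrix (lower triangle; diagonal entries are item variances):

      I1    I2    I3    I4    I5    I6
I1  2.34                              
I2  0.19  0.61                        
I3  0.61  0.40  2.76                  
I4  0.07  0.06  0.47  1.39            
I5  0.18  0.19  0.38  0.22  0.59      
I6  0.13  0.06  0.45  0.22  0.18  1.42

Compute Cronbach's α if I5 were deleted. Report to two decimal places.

α = 0.48

Remaining items: I1, I2, I3, I4, I6 (k = 5).
ΣVar(i) = 2.34 + 0.61 + 2.76 + 1.39 + 1.42 = 8.52
total variance = 8.52 + 2 × 2.66 = 13.84
α (item deleted) = (5/4)·(1 − 8.52/13.84) = 0.48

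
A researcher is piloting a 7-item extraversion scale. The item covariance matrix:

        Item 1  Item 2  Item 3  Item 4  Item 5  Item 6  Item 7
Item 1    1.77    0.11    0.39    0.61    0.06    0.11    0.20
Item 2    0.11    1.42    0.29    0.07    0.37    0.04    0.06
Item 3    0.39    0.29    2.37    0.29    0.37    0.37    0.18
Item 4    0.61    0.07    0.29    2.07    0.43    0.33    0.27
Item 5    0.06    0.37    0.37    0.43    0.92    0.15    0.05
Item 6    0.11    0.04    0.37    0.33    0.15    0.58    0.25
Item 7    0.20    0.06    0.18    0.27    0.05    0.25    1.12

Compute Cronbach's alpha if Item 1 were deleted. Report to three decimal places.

Cronbach's alpha = 0.544

Remaining items: Item 2, Item 3, Item 4, Item 5, Item 6, Item 7 (k = 6).
sum of item variances = 1.42 + 2.37 + 2.07 + 0.92 + 0.58 + 1.12 = 8.48
σ²_T = 8.48 + 2 × 3.52 = 15.52
α (item deleted) = (6/5)·(1 − 8.48/15.52) = 0.544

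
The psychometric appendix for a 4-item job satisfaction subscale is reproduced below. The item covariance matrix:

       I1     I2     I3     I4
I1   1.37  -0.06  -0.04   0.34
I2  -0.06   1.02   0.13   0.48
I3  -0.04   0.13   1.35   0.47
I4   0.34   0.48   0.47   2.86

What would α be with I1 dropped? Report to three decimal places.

Remaining items: I2, I3, I4 (k = 3).
ΣVar(i) = 1.02 + 1.35 + 2.86 = 5.23
σ²_T = 5.23 + 2 × 1.08 = 7.39
α (item deleted) = (3/2)·(1 − 5.23/7.39) = 0.438

α = 0.438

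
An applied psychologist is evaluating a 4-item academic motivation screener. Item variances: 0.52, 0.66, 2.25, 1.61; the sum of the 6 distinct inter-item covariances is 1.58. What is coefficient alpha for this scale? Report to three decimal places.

coefficient alpha = 0.514

sum of item variances = 0.52 + 0.66 + 2.25 + 1.61 = 5.04
Sum of distinct covariances = 1.58
σ²_total = sum of item variances + 2·Σcov = 5.04 + 2 × 1.58 = 8.20
α = (4/3)·(1 − 5.04/8.20) = 0.514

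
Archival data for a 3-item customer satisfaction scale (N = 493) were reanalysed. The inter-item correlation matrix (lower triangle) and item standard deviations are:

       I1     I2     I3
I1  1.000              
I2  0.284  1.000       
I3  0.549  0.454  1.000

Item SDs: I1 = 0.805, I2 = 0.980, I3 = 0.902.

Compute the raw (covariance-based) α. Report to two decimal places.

Σσ²ᵢ = 0.805² + 0.980² + 0.902² = 2.4220
Covariances σ_ij = r_ij · s_i · s_j:
  σ(I1,I2) = 0.284 × 0.805 × 0.980 = 0.2240
  σ(I1,I3) = 0.549 × 0.805 × 0.902 = 0.3986
  σ(I2,I3) = 0.454 × 0.980 × 0.902 = 0.4013
σ²_T = Σσ²ᵢ + 2·Σσ_ij = 2.4220 + 2 × 1.0239 = 4.4698
α = (3/2)·(1 − 2.4220/4.4698) = 0.69

α = 0.69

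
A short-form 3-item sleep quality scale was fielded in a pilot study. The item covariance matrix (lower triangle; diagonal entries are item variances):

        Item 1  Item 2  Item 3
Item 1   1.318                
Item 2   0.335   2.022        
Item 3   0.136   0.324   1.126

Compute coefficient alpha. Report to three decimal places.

α = 0.394

Σσᵢ² = 1.318 + 2.022 + 1.126 = 4.466
Σ_{i<j} σ_ij = 0.795
Var(T) = 4.466 + 2 × 0.795 = 6.056
α = (k/(k−1))·(1 − Σσᵢ²/Var(T)) = (3/2)·(1 − 4.466/6.056) = 0.394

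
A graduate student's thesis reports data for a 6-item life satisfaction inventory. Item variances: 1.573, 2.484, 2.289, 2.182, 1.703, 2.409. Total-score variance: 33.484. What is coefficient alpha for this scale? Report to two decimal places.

α = 0.75

Σσ²ᵢ = 1.573 + 2.484 + 2.289 + 2.182 + 1.703 + 2.409 = 12.640
α = (k/(k−1))·(1 − Σσ²ᵢ/σ²_total) = (6/5)·(1 − 12.640/33.484) = 0.75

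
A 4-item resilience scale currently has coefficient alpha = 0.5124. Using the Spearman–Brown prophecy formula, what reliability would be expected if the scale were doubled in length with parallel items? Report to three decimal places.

Length factor m = 2
α' = m·α / (1 + (m−1)·α)
   = 2 × 0.5124 / (1 + (2 − 1) × 0.5124)
   = 1.0248 / 1.5124 = 0.678

predicted reliability = 0.678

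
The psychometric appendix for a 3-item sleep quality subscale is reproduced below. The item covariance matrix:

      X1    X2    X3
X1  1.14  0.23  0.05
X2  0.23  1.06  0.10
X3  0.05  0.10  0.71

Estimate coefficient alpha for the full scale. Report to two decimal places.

ΣVar(i) = 1.14 + 1.06 + 0.71 = 2.91
Sum of the distinct covariances = 0.38
σ²_total = 2.91 + 2 × 0.38 = 3.67
α = (k/(k−1))·(1 − ΣVar(i)/σ²_total) = (3/2)·(1 − 2.91/3.67) = 0.31

coefficient alpha = 0.31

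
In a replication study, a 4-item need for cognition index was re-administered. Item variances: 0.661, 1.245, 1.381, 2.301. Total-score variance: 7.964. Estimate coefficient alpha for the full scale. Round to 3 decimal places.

Σσᵢ² = 0.661 + 1.245 + 1.381 + 2.301 = 5.588
α = (k/(k−1))·(1 − Σσᵢ²/σ²_total) = (4/3)·(1 − 5.588/7.964) = 0.398

α = 0.398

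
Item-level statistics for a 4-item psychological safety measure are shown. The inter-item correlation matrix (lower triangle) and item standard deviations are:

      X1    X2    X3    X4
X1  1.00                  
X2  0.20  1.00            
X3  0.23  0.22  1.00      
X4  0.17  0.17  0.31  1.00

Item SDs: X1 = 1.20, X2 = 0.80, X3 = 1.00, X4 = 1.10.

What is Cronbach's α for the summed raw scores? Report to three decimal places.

α = 0.517

Σσ²ᵢ = 1.20² + 0.80² + 1.00² + 1.10² = 4.2900
Covariances σ_ij = r_ij · s_i · s_j:
  σ(X1,X2) = 0.20 × 1.20 × 0.80 = 0.1920
  σ(X1,X3) = 0.23 × 1.20 × 1.00 = 0.2760
  σ(X1,X4) = 0.17 × 1.20 × 1.10 = 0.2244
  σ(X2,X3) = 0.22 × 0.80 × 1.00 = 0.1760
  σ(X2,X4) = 0.17 × 0.80 × 1.10 = 0.1496
  σ(X3,X4) = 0.31 × 1.00 × 1.10 = 0.3410
σ²_T = Σσ²ᵢ + 2·Σσ_ij = 4.2900 + 2 × 1.3590 = 7.0080
α = (4/3)·(1 − 4.2900/7.0080) = 0.517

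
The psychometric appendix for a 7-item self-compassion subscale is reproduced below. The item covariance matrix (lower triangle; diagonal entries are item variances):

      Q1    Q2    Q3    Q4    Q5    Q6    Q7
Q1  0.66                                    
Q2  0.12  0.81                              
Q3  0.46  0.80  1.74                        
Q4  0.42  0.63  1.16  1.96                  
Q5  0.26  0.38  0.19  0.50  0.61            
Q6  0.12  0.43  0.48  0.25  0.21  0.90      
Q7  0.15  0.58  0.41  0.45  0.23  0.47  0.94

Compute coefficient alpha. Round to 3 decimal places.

ΣVar(i) = 0.66 + 0.81 + 1.74 + 1.96 + 0.61 + 0.90 + 0.94 = 7.62
Σ_{i<j} σ_ij = 8.70
total variance = 7.62 + 2 × 8.70 = 25.02
α = (k/(k−1))·(1 − ΣVar(i)/total variance) = (7/6)·(1 − 7.62/25.02) = 0.811

α = 0.811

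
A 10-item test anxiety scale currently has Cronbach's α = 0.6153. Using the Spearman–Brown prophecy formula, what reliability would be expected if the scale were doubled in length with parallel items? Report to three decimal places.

predicted reliability = 0.762

Length factor m = 2
α' = m·α / (1 + (m−1)·α)
   = 2 × 0.6153 / (1 + (2 − 1) × 0.6153)
   = 1.2306 / 1.6153 = 0.762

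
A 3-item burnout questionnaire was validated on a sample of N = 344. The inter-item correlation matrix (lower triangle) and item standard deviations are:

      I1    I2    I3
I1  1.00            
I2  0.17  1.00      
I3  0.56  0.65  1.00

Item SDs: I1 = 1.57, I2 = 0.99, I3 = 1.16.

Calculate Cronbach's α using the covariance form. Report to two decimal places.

Cronbach's α = 0.69

Σσ²ᵢ = 1.57² + 0.99² + 1.16² = 4.7906
Covariances σ_ij = r_ij · s_i · s_j:
  σ(I1,I2) = 0.17 × 1.57 × 0.99 = 0.2642
  σ(I1,I3) = 0.56 × 1.57 × 1.16 = 1.0199
  σ(I2,I3) = 0.65 × 0.99 × 1.16 = 0.7465
σ²_T = Σσ²ᵢ + 2·Σσ_ij = 4.7906 + 2 × 2.0306 = 8.8518
α = (3/2)·(1 − 4.7906/8.8518) = 0.69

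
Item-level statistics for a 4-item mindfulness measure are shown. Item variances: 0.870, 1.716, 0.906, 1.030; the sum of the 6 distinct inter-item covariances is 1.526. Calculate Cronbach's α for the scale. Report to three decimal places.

Σσᵢ² = 0.870 + 1.716 + 0.906 + 1.030 = 4.522
Sum of distinct covariances = 1.526
total variance = Σσᵢ² + 2·Σcov = 4.522 + 2 × 1.526 = 7.574
α = (4/3)·(1 − 4.522/7.574) = 0.537

α = 0.537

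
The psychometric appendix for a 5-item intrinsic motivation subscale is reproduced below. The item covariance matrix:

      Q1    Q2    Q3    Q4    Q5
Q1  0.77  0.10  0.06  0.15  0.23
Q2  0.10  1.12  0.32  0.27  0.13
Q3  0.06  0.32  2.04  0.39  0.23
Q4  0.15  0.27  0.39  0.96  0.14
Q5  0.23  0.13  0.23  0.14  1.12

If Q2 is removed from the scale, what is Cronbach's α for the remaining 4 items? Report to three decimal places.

Remaining items: Q1, Q3, Q4, Q5 (k = 4).
Σσ²ᵢ = 0.77 + 2.04 + 0.96 + 1.12 = 4.89
total variance = 4.89 + 2 × 1.20 = 7.29
α (item deleted) = (4/3)·(1 − 4.89/7.29) = 0.439

α = 0.439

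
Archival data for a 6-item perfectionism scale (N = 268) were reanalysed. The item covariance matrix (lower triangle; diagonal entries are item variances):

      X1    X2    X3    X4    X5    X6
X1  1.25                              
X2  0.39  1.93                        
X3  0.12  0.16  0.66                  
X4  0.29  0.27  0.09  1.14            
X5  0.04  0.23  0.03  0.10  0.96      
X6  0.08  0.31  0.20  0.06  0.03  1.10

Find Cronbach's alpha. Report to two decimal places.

α = 0.49

Σσ²ᵢ = 1.25 + 1.93 + 0.66 + 1.14 + 0.96 + 1.10 = 7.04
Sum of off-diagonal covariances = 2.40
Var(T) = 7.04 + 2 × 2.40 = 11.84
α = (k/(k−1))·(1 − Σσ²ᵢ/Var(T)) = (6/5)·(1 − 7.04/11.84) = 0.49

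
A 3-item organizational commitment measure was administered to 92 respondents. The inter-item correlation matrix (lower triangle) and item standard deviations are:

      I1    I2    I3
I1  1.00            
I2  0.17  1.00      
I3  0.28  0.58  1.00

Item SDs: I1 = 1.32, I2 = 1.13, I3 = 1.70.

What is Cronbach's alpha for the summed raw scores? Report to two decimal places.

Σσ²ᵢ = 1.32² + 1.13² + 1.70² = 5.9093
Covariances σ_ij = r_ij · s_i · s_j:
  σ(I1,I2) = 0.17 × 1.32 × 1.13 = 0.2536
  σ(I1,I3) = 0.28 × 1.32 × 1.70 = 0.6283
  σ(I2,I3) = 0.58 × 1.13 × 1.70 = 1.1142
σ²_T = Σσ²ᵢ + 2·Σσ_ij = 5.9093 + 2 × 1.9961 = 9.9015
α = (3/2)·(1 − 5.9093/9.9015) = 0.60

Cronbach's alpha = 0.60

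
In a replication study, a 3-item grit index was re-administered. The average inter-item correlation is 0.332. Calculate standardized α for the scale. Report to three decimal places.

standardized α = 0.599

Standardized α = k·r̄ / (1 + (k−1)·r̄) = 3 × 0.332 / (1 + 2 × 0.332)
  = 0.9960 / 1.6640 = 0.599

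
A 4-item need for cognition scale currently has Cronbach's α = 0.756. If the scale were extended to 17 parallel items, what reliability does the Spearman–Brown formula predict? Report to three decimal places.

Length factor m = 17/4 = 4.2500
α' = m·α / (1 + (m−1)·α)
   = 17/4 × 0.756 / (1 + (17/4 − 1) × 0.756)
   = 3.2130 / 3.4570 = 0.929

predicted reliability = 0.929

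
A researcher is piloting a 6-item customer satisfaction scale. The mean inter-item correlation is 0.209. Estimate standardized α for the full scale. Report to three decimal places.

Standardized α = k·r̄ / (1 + (k−1)·r̄) = 6 × 0.209 / (1 + 5 × 0.209)
  = 1.2540 / 2.0450 = 0.613

α = 0.613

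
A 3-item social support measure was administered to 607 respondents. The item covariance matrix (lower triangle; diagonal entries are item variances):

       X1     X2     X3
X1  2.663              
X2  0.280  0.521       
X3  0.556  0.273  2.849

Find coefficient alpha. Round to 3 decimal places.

α = 0.403

Σσ²ᵢ = 2.663 + 0.521 + 2.849 = 6.033
Σ_{i<j} σ_ij = 1.109
σ²_T = 6.033 + 2 × 1.109 = 8.251
α = (k/(k−1))·(1 − Σσ²ᵢ/σ²_T) = (3/2)·(1 − 6.033/8.251) = 0.403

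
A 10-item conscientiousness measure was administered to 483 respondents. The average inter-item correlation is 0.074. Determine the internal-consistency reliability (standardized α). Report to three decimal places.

Standardized α = k·r̄ / (1 + (k−1)·r̄) = 10 × 0.074 / (1 + 9 × 0.074)
  = 0.7400 / 1.6660 = 0.444

α = 0.444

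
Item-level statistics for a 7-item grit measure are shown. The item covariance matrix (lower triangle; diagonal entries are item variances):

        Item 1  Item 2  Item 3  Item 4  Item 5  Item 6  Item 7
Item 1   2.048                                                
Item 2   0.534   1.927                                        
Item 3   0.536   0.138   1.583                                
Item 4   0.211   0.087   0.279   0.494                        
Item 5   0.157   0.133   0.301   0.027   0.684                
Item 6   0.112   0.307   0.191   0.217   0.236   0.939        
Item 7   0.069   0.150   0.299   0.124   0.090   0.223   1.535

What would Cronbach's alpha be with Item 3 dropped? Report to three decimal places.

α = 0.495

Remaining items: Item 1, Item 2, Item 4, Item 5, Item 6, Item 7 (k = 6).
ΣVar(i) = 2.048 + 1.927 + 0.494 + 0.684 + 0.939 + 1.535 = 7.627
σ²_total = 7.627 + 2 × 2.677 = 12.981
α (item deleted) = (6/5)·(1 − 7.627/12.981) = 0.495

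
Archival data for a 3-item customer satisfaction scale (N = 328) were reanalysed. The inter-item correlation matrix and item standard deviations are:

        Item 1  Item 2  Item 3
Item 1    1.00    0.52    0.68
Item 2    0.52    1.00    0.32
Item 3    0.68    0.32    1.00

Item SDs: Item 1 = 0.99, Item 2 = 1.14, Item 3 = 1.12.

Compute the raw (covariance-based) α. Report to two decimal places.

Σσ²ᵢ = 0.99² + 1.14² + 1.12² = 3.5341
Covariances σ_ij = r_ij · s_i · s_j:
  σ(Item 1,Item 2) = 0.52 × 0.99 × 1.14 = 0.5869
  σ(Item 1,Item 3) = 0.68 × 0.99 × 1.12 = 0.7540
  σ(Item 2,Item 3) = 0.32 × 1.14 × 1.12 = 0.4086
σ²_T = Σσ²ᵢ + 2·Σσ_ij = 3.5341 + 2 × 1.7495 = 7.0331
α = (3/2)·(1 − 3.5341/7.0331) = 0.75

α = 0.75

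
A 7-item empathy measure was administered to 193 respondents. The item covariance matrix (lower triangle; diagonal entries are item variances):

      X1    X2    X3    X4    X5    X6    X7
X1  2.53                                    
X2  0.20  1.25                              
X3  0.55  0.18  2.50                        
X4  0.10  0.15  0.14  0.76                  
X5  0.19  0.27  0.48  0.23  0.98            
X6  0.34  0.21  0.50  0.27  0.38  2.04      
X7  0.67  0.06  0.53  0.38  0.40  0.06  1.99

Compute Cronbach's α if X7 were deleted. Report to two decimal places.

Cronbach's α = 0.55

Remaining items: X1, X2, X3, X4, X5, X6 (k = 6).
Σσ²ᵢ = 2.53 + 1.25 + 2.50 + 0.76 + 0.98 + 2.04 = 10.06
total variance = 10.06 + 2 × 4.19 = 18.44
α (item deleted) = (6/5)·(1 − 10.06/18.44) = 0.55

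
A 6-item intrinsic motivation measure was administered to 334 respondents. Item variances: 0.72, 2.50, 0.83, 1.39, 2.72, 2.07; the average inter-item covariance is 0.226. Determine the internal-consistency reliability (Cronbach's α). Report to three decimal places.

Cronbach's α = 0.478

ΣVar(i) = 0.72 + 2.50 + 0.83 + 1.39 + 2.72 + 2.07 = 10.23
Sum of the 15 distinct covariances = 15 × 0.226 = 3.390
σ²_total = ΣVar(i) + 2·Σcov = 10.23 + 2 × 3.390 = 17.010
α = (6/5)·(1 − 10.23/17.010) = 0.478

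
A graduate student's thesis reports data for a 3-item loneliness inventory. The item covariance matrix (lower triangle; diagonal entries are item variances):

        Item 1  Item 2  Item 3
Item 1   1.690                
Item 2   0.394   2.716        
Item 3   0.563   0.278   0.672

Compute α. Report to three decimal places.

sum of item variances = 1.690 + 2.716 + 0.672 = 5.078
Sum of off-diagonal covariances = 1.235
σ²_total = 5.078 + 2 × 1.235 = 7.548
α = (k/(k−1))·(1 − sum of item variances/σ²_total) = (3/2)·(1 − 5.078/7.548) = 0.491

α = 0.491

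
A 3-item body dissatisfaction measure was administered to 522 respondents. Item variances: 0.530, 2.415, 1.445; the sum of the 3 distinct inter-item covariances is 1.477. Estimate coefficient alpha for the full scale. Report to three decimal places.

coefficient alpha = 0.603

Σσ²ᵢ = 0.530 + 2.415 + 1.445 = 4.390
Sum of distinct covariances = 1.477
σ²_T = Σσ²ᵢ + 2·Σcov = 4.390 + 2 × 1.477 = 7.344
α = (3/2)·(1 − 4.390/7.344) = 0.603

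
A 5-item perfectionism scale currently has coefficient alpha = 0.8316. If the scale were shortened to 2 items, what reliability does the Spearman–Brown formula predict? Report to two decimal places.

predicted reliability = 0.66

Length factor m = 2/5 = 0.4000
α' = m·α / (1 − (1−m)·α)
   = 2/5 × 0.8316 / (1 − (1 − 2/5) × 0.8316)
   = 0.3326 / 0.5010 = 0.66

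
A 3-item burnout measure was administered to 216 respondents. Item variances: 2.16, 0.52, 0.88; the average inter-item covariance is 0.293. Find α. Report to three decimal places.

α = 0.496

sum of item variances = 2.16 + 0.52 + 0.88 = 3.56
Sum of the 3 distinct covariances = 3 × 0.293 = 0.879
σ²_T = sum of item variances + 2·Σcov = 3.56 + 2 × 0.879 = 5.318
α = (3/2)·(1 − 3.56/5.318) = 0.496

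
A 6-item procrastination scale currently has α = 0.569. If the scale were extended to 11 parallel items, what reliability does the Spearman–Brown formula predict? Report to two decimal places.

Length factor m = 11/6 = 1.8333
α' = m·α / (1 + (m−1)·α)
   = 11/6 × 0.569 / (1 + (11/6 − 1) × 0.569)
   = 1.0432 / 1.4742 = 0.71

predicted reliability = 0.71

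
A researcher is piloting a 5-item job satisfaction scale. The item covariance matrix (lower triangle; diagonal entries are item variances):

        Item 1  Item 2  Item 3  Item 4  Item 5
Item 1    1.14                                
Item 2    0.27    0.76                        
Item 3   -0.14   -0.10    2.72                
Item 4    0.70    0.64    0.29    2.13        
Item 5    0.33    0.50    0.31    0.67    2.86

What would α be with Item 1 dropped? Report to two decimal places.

α = 0.47

Remaining items: Item 2, Item 3, Item 4, Item 5 (k = 4).
ΣVar(i) = 0.76 + 2.72 + 2.13 + 2.86 = 8.47
total variance = 8.47 + 2 × 2.31 = 13.09
α (item deleted) = (4/3)·(1 − 8.47/13.09) = 0.47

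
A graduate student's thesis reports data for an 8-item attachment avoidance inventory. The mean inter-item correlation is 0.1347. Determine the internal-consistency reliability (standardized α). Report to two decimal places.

α = 0.55

Standardized α = k·r̄ / (1 + (k−1)·r̄) = 8 × 0.1347 / (1 + 7 × 0.1347)
  = 1.0776 / 1.9429 = 0.55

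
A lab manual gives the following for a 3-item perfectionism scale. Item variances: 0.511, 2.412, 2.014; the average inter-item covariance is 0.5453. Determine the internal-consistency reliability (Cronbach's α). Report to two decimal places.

Cronbach's α = 0.60

ΣVar(i) = 0.511 + 2.412 + 2.014 = 4.937
Sum of the 3 distinct covariances = 3 × 0.5453 = 1.6359
Var(T) = ΣVar(i) + 2·Σcov = 4.937 + 2 × 1.6359 = 8.2088
α = (3/2)·(1 − 4.937/8.2088) = 0.60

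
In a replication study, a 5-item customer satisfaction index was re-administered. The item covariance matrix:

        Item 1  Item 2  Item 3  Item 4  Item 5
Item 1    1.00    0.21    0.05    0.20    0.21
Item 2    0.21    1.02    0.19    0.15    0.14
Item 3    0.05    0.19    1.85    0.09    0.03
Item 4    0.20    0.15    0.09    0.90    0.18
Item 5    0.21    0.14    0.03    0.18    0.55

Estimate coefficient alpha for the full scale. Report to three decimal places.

Σσ²ᵢ = 1.00 + 1.02 + 1.85 + 0.90 + 0.55 = 5.32
Σ_{i<j} σ_ij = 1.45
σ²_T = 5.32 + 2 × 1.45 = 8.22
α = (k/(k−1))·(1 − Σσ²ᵢ/σ²_T) = (5/4)·(1 − 5.32/8.22) = 0.441

α = 0.441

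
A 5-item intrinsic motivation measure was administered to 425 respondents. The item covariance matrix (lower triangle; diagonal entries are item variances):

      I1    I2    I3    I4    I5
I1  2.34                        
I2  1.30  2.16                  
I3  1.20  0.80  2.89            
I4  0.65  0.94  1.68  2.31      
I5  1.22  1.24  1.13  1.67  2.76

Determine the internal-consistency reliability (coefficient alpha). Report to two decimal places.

α = 0.82

sum of item variances = 2.34 + 2.16 + 2.89 + 2.31 + 2.76 = 12.46
Sum of the distinct covariances = 11.83
σ²_T = 12.46 + 2 × 11.83 = 36.12
α = (k/(k−1))·(1 − sum of item variances/σ²_T) = (5/4)·(1 − 12.46/36.12) = 0.82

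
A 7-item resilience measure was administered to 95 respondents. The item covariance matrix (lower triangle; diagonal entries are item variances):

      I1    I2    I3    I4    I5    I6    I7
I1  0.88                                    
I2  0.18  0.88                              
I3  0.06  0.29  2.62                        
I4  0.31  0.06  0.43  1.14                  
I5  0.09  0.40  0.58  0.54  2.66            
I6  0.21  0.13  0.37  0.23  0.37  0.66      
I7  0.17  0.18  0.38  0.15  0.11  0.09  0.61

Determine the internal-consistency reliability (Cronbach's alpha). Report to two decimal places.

Cronbach's alpha = 0.62

Σσᵢ² = 0.88 + 0.88 + 2.62 + 1.14 + 2.66 + 0.66 + 0.61 = 9.45
Σ_{i<j} σ_ij = 5.33
σ²_total = 9.45 + 2 × 5.33 = 20.11
α = (k/(k−1))·(1 − Σσᵢ²/σ²_total) = (7/6)·(1 − 9.45/20.11) = 0.62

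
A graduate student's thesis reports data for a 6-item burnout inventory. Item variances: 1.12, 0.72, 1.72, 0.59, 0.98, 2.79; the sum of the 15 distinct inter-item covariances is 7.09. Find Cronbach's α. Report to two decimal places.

Cronbach's α = 0.77

Σσᵢ² = 1.12 + 0.72 + 1.72 + 0.59 + 0.98 + 2.79 = 7.92
Sum of distinct covariances = 7.09
Var(T) = Σσᵢ² + 2·Σcov = 7.92 + 2 × 7.09 = 22.10
α = (6/5)·(1 − 7.92/22.10) = 0.77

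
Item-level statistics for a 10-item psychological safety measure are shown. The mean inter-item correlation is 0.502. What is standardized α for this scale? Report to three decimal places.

standardized α = 0.910

Standardized α = k·r̄ / (1 + (k−1)·r̄) = 10 × 0.502 / (1 + 9 × 0.502)
  = 5.0200 / 5.5180 = 0.910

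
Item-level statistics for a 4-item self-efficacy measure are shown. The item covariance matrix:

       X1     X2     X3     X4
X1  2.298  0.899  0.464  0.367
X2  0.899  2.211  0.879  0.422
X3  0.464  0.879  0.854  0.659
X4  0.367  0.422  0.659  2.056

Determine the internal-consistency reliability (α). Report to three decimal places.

Σσ²ᵢ = 2.298 + 2.211 + 0.854 + 2.056 = 7.419
Sum of off-diagonal covariances = 3.690
total variance = 7.419 + 2 × 3.690 = 14.799
α = (k/(k−1))·(1 − Σσ²ᵢ/total variance) = (4/3)·(1 − 7.419/14.799) = 0.665

α = 0.665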